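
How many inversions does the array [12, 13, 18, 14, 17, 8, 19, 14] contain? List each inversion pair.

Finding inversions in [12, 13, 18, 14, 17, 8, 19, 14]:

(0, 5): arr[0]=12 > arr[5]=8
(1, 5): arr[1]=13 > arr[5]=8
(2, 3): arr[2]=18 > arr[3]=14
(2, 4): arr[2]=18 > arr[4]=17
(2, 5): arr[2]=18 > arr[5]=8
(2, 7): arr[2]=18 > arr[7]=14
(3, 5): arr[3]=14 > arr[5]=8
(4, 5): arr[4]=17 > arr[5]=8
(4, 7): arr[4]=17 > arr[7]=14
(6, 7): arr[6]=19 > arr[7]=14

Total inversions: 10

The array has 10 inversion(s): (0,5), (1,5), (2,3), (2,4), (2,5), (2,7), (3,5), (4,5), (4,7), (6,7). Each pair (i,j) satisfies i < j and arr[i] > arr[j].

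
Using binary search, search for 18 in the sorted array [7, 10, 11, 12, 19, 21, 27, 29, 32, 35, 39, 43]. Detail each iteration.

Binary search for 18 in [7, 10, 11, 12, 19, 21, 27, 29, 32, 35, 39, 43]:

lo=0, hi=11, mid=5, arr[mid]=21 -> 21 > 18, search left half
lo=0, hi=4, mid=2, arr[mid]=11 -> 11 < 18, search right half
lo=3, hi=4, mid=3, arr[mid]=12 -> 12 < 18, search right half
lo=4, hi=4, mid=4, arr[mid]=19 -> 19 > 18, search left half
lo=4 > hi=3, target 18 not found

Binary search determines that 18 is not in the array after 4 comparisons. The search space was exhausted without finding the target.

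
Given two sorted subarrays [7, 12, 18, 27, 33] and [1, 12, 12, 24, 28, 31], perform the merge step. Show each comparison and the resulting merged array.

Merging process:

Compare 7 vs 1: take 1 from right. Merged: [1]
Compare 7 vs 12: take 7 from left. Merged: [1, 7]
Compare 12 vs 12: take 12 from left. Merged: [1, 7, 12]
Compare 18 vs 12: take 12 from right. Merged: [1, 7, 12, 12]
Compare 18 vs 12: take 12 from right. Merged: [1, 7, 12, 12, 12]
Compare 18 vs 24: take 18 from left. Merged: [1, 7, 12, 12, 12, 18]
Compare 27 vs 24: take 24 from right. Merged: [1, 7, 12, 12, 12, 18, 24]
Compare 27 vs 28: take 27 from left. Merged: [1, 7, 12, 12, 12, 18, 24, 27]
Compare 33 vs 28: take 28 from right. Merged: [1, 7, 12, 12, 12, 18, 24, 27, 28]
Compare 33 vs 31: take 31 from right. Merged: [1, 7, 12, 12, 12, 18, 24, 27, 28, 31]
Append remaining from left: [33]. Merged: [1, 7, 12, 12, 12, 18, 24, 27, 28, 31, 33]

Final merged array: [1, 7, 12, 12, 12, 18, 24, 27, 28, 31, 33]
Total comparisons: 10

The merged array is [1, 7, 12, 12, 12, 18, 24, 27, 28, 31, 33], requiring 10 comparisons. The merge step runs in O(n) time where n is the total number of elements.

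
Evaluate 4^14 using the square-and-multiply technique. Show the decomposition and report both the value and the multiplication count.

Computing 4^14 by squaring (build up from 4^1; each line after the first costs one multiplication):

4^1 = 4
4^2 = (4^1)^2 = 4^2 = 16
4^3 = 4 * 4^2 = 4 * 16 = 64
4^6 = (4^3)^2 = 64^2 = 4096
4^7 = 4 * 4^6 = 4 * 4096 = 16384
4^14 = (4^7)^2 = 16384^2 = 268435456

Result: 268435456
Multiplications needed: 5 (5 lines after 4^1)

4^14 = 268435456. Using exponentiation by squaring, this requires 5 multiplications. The key idea: if the exponent is even, square the half-power; if odd, multiply by the base once.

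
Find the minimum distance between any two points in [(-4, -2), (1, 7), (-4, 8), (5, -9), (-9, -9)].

Computing all pairwise distances among 5 points:

d((-4, -2), (1, 7)) = 10.2956
d((-4, -2), (-4, 8)) = 10.0
d((-4, -2), (5, -9)) = 11.4018
d((-4, -2), (-9, -9)) = 8.6023
d((1, 7), (-4, 8)) = 5.099 <-- minimum
d((1, 7), (5, -9)) = 16.4924
d((1, 7), (-9, -9)) = 18.868
d((-4, 8), (5, -9)) = 19.2354
d((-4, 8), (-9, -9)) = 17.72
d((5, -9), (-9, -9)) = 14.0

Closest pair: (1, 7) and (-4, 8) with distance 5.099

The closest pair is (1, 7) and (-4, 8) with Euclidean distance 5.099. For 5 points, brute-force pairwise comparison is shown above. For large n, the divide-and-conquer algorithm (sort by x, recurse on halves, check the dividing strip) achieves O(n log n).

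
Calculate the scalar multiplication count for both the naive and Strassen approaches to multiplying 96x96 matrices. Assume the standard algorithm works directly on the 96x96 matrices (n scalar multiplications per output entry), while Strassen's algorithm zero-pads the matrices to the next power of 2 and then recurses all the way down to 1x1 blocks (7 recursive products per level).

Matrix multiplication for 96x96 matrices:

Strassen's algorithm requires power-of-2 dimensions. Pad 96x96 to 128x128 (next power of 2).

Standard algorithm: 96^3 = 884736 multiplications
Strassen's algorithm: 7^(log2(128)) = 7^7 = 823543 multiplications
Savings: 884736 - 823543 = 61193 multiplications

Standard: 884736 multiplications (96^3). Strassen: 823543 multiplications (7^7, after padding to 128x128). Strassen reduces 8 recursive multiplications to 7 at each level.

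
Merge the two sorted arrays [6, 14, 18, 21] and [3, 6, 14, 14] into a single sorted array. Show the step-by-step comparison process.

Merging process:

Compare 6 vs 3: take 3 from right. Merged: [3]
Compare 6 vs 6: take 6 from left. Merged: [3, 6]
Compare 14 vs 6: take 6 from right. Merged: [3, 6, 6]
Compare 14 vs 14: take 14 from left. Merged: [3, 6, 6, 14]
Compare 18 vs 14: take 14 from right. Merged: [3, 6, 6, 14, 14]
Compare 18 vs 14: take 14 from right. Merged: [3, 6, 6, 14, 14, 14]
Append remaining from left: [18, 21]. Merged: [3, 6, 6, 14, 14, 14, 18, 21]

Final merged array: [3, 6, 6, 14, 14, 14, 18, 21]
Total comparisons: 6

The merged array is [3, 6, 6, 14, 14, 14, 18, 21], requiring 6 comparisons. The merge step runs in O(n) time where n is the total number of elements.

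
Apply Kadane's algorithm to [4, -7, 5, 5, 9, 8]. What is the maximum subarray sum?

Using Kadane's algorithm on [4, -7, 5, 5, 9, 8]:

Scanning through the array:
Position 1 (value -7): max_ending_here = -3, max_so_far = 4
Position 2 (value 5): max_ending_here = 5, max_so_far = 5
Position 3 (value 5): max_ending_here = 10, max_so_far = 10
Position 4 (value 9): max_ending_here = 19, max_so_far = 19
Position 5 (value 8): max_ending_here = 27, max_so_far = 27

Maximum subarray: [5, 5, 9, 8]
Maximum sum: 27

The maximum subarray is [5, 5, 9, 8] with sum 27. This subarray runs from index 2 to index 5.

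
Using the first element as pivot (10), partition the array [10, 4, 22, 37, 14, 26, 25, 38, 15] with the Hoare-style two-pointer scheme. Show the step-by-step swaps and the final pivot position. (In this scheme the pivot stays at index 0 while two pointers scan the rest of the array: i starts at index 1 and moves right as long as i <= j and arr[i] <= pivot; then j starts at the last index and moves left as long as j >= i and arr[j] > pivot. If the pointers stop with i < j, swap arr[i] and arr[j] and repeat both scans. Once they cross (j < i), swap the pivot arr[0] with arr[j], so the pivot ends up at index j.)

Hoare-style two-pointer partition with pivot = 10:

Initial array: [10, 4, 22, 37, 14, 26, 25, 38, 15]

Pointers start at i = 1, j = 8.
i ends at 2, j ends at 1: the pointers have crossed (j < i), so scanning stops.

Swap pivot arr[0] with arr[1] to place pivot at position 1: [4, 10, 22, 37, 14, 26, 25, 38, 15]
Pivot position: 1

After partitioning with pivot 10, the array becomes [4, 10, 22, 37, 14, 26, 25, 38, 15]. The pivot is placed at index 1. All elements to the left of the pivot are <= 10, and all elements to the right are > 10.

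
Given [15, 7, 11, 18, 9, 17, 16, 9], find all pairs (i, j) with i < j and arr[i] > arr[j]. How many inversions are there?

Finding inversions in [15, 7, 11, 18, 9, 17, 16, 9]:

(0, 1): arr[0]=15 > arr[1]=7
(0, 2): arr[0]=15 > arr[2]=11
(0, 4): arr[0]=15 > arr[4]=9
(0, 7): arr[0]=15 > arr[7]=9
(2, 4): arr[2]=11 > arr[4]=9
(2, 7): arr[2]=11 > arr[7]=9
(3, 4): arr[3]=18 > arr[4]=9
(3, 5): arr[3]=18 > arr[5]=17
(3, 6): arr[3]=18 > arr[6]=16
(3, 7): arr[3]=18 > arr[7]=9
(5, 6): arr[5]=17 > arr[6]=16
(5, 7): arr[5]=17 > arr[7]=9
(6, 7): arr[6]=16 > arr[7]=9

Total inversions: 13

The array has 13 inversion(s): (0,1), (0,2), (0,4), (0,7), (2,4), (2,7), (3,4), (3,5), (3,6), (3,7), (5,6), (5,7), (6,7). Each pair (i,j) satisfies i < j and arr[i] > arr[j].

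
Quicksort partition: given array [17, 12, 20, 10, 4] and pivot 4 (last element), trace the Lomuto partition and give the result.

Lomuto partition with pivot = 4:

Initial array: [17, 12, 20, 10, 4]

arr[0]=17 > 4: no swap
arr[1]=12 > 4: no swap
arr[2]=20 > 4: no swap
arr[3]=10 > 4: no swap

Place pivot at position 0: [4, 12, 20, 10, 17]
Pivot position: 0

After partitioning with pivot 4, the array becomes [4, 12, 20, 10, 17]. The pivot is placed at index 0. All elements to the left of the pivot are <= 4, and all elements to the right are > 4.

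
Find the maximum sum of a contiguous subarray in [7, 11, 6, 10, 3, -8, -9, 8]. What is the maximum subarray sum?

Using Kadane's algorithm on [7, 11, 6, 10, 3, -8, -9, 8]:

Scanning through the array:
Position 1 (value 11): max_ending_here = 18, max_so_far = 18
Position 2 (value 6): max_ending_here = 24, max_so_far = 24
Position 3 (value 10): max_ending_here = 34, max_so_far = 34
Position 4 (value 3): max_ending_here = 37, max_so_far = 37
Position 5 (value -8): max_ending_here = 29, max_so_far = 37
Position 6 (value -9): max_ending_here = 20, max_so_far = 37
Position 7 (value 8): max_ending_here = 28, max_so_far = 37

Maximum subarray: [7, 11, 6, 10, 3]
Maximum sum: 37

The maximum subarray is [7, 11, 6, 10, 3] with sum 37. This subarray runs from index 0 to index 4.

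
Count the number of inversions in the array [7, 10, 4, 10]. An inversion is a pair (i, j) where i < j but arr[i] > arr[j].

Finding inversions in [7, 10, 4, 10]:

(0, 2): arr[0]=7 > arr[2]=4
(1, 2): arr[1]=10 > arr[2]=4

Total inversions: 2

The array has 2 inversion(s): (0,2), (1,2). Each pair (i,j) satisfies i < j and arr[i] > arr[j].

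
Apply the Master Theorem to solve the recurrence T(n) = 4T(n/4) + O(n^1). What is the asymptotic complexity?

Master Theorem for T(n) = 4T(n/4) + O(n^1):

a = 4, b = 4, c = 1
log_b(a) = log_4(4) = 1.0000

Case 2: c = 1 = log_4(4) = 1.0000
T(n) = O(n^1 log n) = O(n log n)

For T(n) = 4T(n/4) + O(n^1): log_4(4) = 1.0000. This is Case 2 of the Master Theorem (c = log_b(a), equal work at all levels), giving O(n log n).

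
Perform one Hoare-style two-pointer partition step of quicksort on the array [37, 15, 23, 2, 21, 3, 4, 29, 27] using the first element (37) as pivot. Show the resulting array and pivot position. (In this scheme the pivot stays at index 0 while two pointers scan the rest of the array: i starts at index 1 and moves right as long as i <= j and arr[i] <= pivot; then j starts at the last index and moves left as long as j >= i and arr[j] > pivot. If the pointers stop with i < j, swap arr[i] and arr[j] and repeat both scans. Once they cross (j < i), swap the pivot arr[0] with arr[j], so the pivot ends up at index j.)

Hoare-style two-pointer partition with pivot = 37:

Initial array: [37, 15, 23, 2, 21, 3, 4, 29, 27]

Pointers start at i = 1, j = 8.
i ends at 9, j ends at 8: the pointers have crossed (j < i), so scanning stops.

Swap pivot arr[0] with arr[8] to place pivot at position 8: [27, 15, 23, 2, 21, 3, 4, 29, 37]
Pivot position: 8

After partitioning with pivot 37, the array becomes [27, 15, 23, 2, 21, 3, 4, 29, 37]. The pivot is placed at index 8. All elements to the left of the pivot are <= 37, and all elements to the right are > 37.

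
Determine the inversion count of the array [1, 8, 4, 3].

Finding inversions in [1, 8, 4, 3]:

(1, 2): arr[1]=8 > arr[2]=4
(1, 3): arr[1]=8 > arr[3]=3
(2, 3): arr[2]=4 > arr[3]=3

Total inversions: 3

The array has 3 inversion(s): (1,2), (1,3), (2,3). Each pair (i,j) satisfies i < j and arr[i] > arr[j].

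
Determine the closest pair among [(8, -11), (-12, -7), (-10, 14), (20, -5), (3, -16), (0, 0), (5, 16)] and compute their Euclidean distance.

Computing all pairwise distances among 7 points:

d((8, -11), (-12, -7)) = 20.3961
d((8, -11), (-10, 14)) = 30.8058
d((8, -11), (20, -5)) = 13.4164
d((8, -11), (3, -16)) = 7.0711 <-- minimum
d((8, -11), (0, 0)) = 13.6015
d((8, -11), (5, 16)) = 27.1662
d((-12, -7), (-10, 14)) = 21.095
d((-12, -7), (20, -5)) = 32.0624
d((-12, -7), (3, -16)) = 17.4929
d((-12, -7), (0, 0)) = 13.8924
d((-12, -7), (5, 16)) = 28.6007
d((-10, 14), (20, -5)) = 35.5106
d((-10, 14), (3, -16)) = 32.6956
d((-10, 14), (0, 0)) = 17.2047
d((-10, 14), (5, 16)) = 15.1327
d((20, -5), (3, -16)) = 20.2485
d((20, -5), (0, 0)) = 20.6155
d((20, -5), (5, 16)) = 25.807
d((3, -16), (0, 0)) = 16.2788
d((3, -16), (5, 16)) = 32.0624
d((0, 0), (5, 16)) = 16.7631

Closest pair: (8, -11) and (3, -16) with distance 7.0711

The closest pair is (8, -11) and (3, -16) with Euclidean distance 7.0711. For 7 points, brute-force pairwise comparison is shown above. For large n, the divide-and-conquer algorithm (sort by x, recurse on halves, check the dividing strip) achieves O(n log n).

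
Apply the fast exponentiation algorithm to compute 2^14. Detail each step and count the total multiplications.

Computing 2^14 by squaring (build up from 2^1; each line after the first costs one multiplication):

2^1 = 2
2^2 = (2^1)^2 = 2^2 = 4
2^3 = 2 * 2^2 = 2 * 4 = 8
2^6 = (2^3)^2 = 8^2 = 64
2^7 = 2 * 2^6 = 2 * 64 = 128
2^14 = (2^7)^2 = 128^2 = 16384

Result: 16384
Multiplications needed: 5 (5 lines after 2^1)

2^14 = 16384. Using exponentiation by squaring, this requires 5 multiplications. The key idea: if the exponent is even, square the half-power; if odd, multiply by the base once.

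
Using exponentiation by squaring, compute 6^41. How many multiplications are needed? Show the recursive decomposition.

Computing 6^41 by squaring (build up from 6^1; each line after the first costs one multiplication):

6^1 = 6
6^2 = (6^1)^2 = 6^2 = 36
6^4 = (6^2)^2 = 36^2 = 1296
6^5 = 6 * 6^4 = 6 * 1296 = 7776
6^10 = (6^5)^2 = 7776^2 = 60466176
6^20 = (6^10)^2 = 60466176^2 = 3656158440062976
6^40 = (6^20)^2 = 3656158440062976^2 = 13367494538843734067838845976576
6^41 = 6 * 6^40 = 6 * 13367494538843734067838845976576 = 80204967233062404407033075859456

Result: 80204967233062404407033075859456
Multiplications needed: 7 (7 lines after 6^1)

6^41 = 80204967233062404407033075859456. Using exponentiation by squaring, this requires 7 multiplications. The key idea: if the exponent is even, square the half-power; if odd, multiply by the base once.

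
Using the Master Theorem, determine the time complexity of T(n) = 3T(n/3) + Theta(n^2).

Master Theorem for T(n) = 3T(n/3) + O(n^2):

a = 3, b = 3, c = 2
log_b(a) = log_3(3) = 1.0000

Case 3: c = 2 > log_3(3) = 1.0000
T(n) = O(n^2) = O(n^2)

For T(n) = 3T(n/3) + O(n^2): log_3(3) = 1.0000. This is Case 3 of the Master Theorem (c > log_b(a), work dominated by root), giving O(n^2).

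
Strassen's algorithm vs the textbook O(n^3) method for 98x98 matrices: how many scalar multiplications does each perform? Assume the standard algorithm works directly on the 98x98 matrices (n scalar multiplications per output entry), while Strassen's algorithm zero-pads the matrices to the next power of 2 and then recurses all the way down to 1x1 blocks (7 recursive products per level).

Matrix multiplication for 98x98 matrices:

Strassen's algorithm requires power-of-2 dimensions. Pad 98x98 to 128x128 (next power of 2).

Standard algorithm: 98^3 = 941192 multiplications
Strassen's algorithm: 7^(log2(128)) = 7^7 = 823543 multiplications
Savings: 941192 - 823543 = 117649 multiplications

Standard: 941192 multiplications (98^3). Strassen: 823543 multiplications (7^7, after padding to 128x128). Strassen reduces 8 recursive multiplications to 7 at each level.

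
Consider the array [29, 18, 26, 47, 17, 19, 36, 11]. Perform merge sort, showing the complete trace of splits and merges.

Merge sort trace:

Split: [29, 18, 26, 47, 17, 19, 36, 11] -> [29, 18, 26, 47] and [17, 19, 36, 11]
  Split: [29, 18, 26, 47] -> [29, 18] and [26, 47]
    Split: [29, 18] -> [29] and [18]
    Merge: [29] + [18] -> [18, 29]
    Split: [26, 47] -> [26] and [47]
    Merge: [26] + [47] -> [26, 47]
  Merge: [18, 29] + [26, 47] -> [18, 26, 29, 47]
  Split: [17, 19, 36, 11] -> [17, 19] and [36, 11]
    Split: [17, 19] -> [17] and [19]
    Merge: [17] + [19] -> [17, 19]
    Split: [36, 11] -> [36] and [11]
    Merge: [36] + [11] -> [11, 36]
  Merge: [17, 19] + [11, 36] -> [11, 17, 19, 36]
Merge: [18, 26, 29, 47] + [11, 17, 19, 36] -> [11, 17, 18, 19, 26, 29, 36, 47]

Final sorted array: [11, 17, 18, 19, 26, 29, 36, 47]

The merge sort proceeds by recursively splitting the array and merging sorted halves.
After all merges, the sorted array is [11, 17, 18, 19, 26, 29, 36, 47].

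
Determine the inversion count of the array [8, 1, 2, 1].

Finding inversions in [8, 1, 2, 1]:

(0, 1): arr[0]=8 > arr[1]=1
(0, 2): arr[0]=8 > arr[2]=2
(0, 3): arr[0]=8 > arr[3]=1
(2, 3): arr[2]=2 > arr[3]=1

Total inversions: 4

The array has 4 inversion(s): (0,1), (0,2), (0,3), (2,3). Each pair (i,j) satisfies i < j and arr[i] > arr[j].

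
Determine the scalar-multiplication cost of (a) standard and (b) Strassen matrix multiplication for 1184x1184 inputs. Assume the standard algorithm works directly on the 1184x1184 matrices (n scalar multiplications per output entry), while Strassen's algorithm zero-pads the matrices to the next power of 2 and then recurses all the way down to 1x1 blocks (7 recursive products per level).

Matrix multiplication for 1184x1184 matrices:

Strassen's algorithm requires power-of-2 dimensions. Pad 1184x1184 to 2048x2048 (next power of 2).

Standard algorithm: 1184^3 = 1659797504 multiplications
Strassen's algorithm: 7^(log2(2048)) = 7^11 = 1977326743 multiplications
Difference: 1659797504 - 1977326743 = -317529239 (Strassen uses MORE here due to padding overhead — for small or just-over-power-of-2 n, padding can outweigh the per-level savings)

Standard: 1659797504 multiplications (1184^3). Strassen: 1977326743 multiplications (7^11, after padding to 2048x2048). Strassen reduces 8 recursive multiplications to 7 at each level.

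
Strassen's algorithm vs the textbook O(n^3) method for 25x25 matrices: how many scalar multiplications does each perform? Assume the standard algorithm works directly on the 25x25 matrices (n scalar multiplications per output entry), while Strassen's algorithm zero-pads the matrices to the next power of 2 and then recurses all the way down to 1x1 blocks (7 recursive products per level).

Matrix multiplication for 25x25 matrices:

Strassen's algorithm requires power-of-2 dimensions. Pad 25x25 to 32x32 (next power of 2).

Standard algorithm: 25^3 = 15625 multiplications
Strassen's algorithm: 7^(log2(32)) = 7^5 = 16807 multiplications
Difference: 15625 - 16807 = -1182 (Strassen uses MORE here due to padding overhead — for small or just-over-power-of-2 n, padding can outweigh the per-level savings)

Standard: 15625 multiplications (25^3). Strassen: 16807 multiplications (7^5, after padding to 32x32). Strassen reduces 8 recursive multiplications to 7 at each level.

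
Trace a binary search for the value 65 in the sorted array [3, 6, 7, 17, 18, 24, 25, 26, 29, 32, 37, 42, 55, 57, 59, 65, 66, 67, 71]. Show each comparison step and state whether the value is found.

Binary search for 65 in [3, 6, 7, 17, 18, 24, 25, 26, 29, 32, 37, 42, 55, 57, 59, 65, 66, 67, 71]:

lo=0, hi=18, mid=9, arr[mid]=32 -> 32 < 65, search right half
lo=10, hi=18, mid=14, arr[mid]=59 -> 59 < 65, search right half
lo=15, hi=18, mid=16, arr[mid]=66 -> 66 > 65, search left half
lo=15, hi=15, mid=15, arr[mid]=65 -> Found target at index 15!

Binary search finds 65 at index 15 after 4 comparisons. The search repeatedly halves the search space by comparing with the middle element.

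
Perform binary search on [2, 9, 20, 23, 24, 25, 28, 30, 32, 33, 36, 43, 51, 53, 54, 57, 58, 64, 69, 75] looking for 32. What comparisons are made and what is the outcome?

Binary search for 32 in [2, 9, 20, 23, 24, 25, 28, 30, 32, 33, 36, 43, 51, 53, 54, 57, 58, 64, 69, 75]:

lo=0, hi=19, mid=9, arr[mid]=33 -> 33 > 32, search left half
lo=0, hi=8, mid=4, arr[mid]=24 -> 24 < 32, search right half
lo=5, hi=8, mid=6, arr[mid]=28 -> 28 < 32, search right half
lo=7, hi=8, mid=7, arr[mid]=30 -> 30 < 32, search right half
lo=8, hi=8, mid=8, arr[mid]=32 -> Found target at index 8!

Binary search finds 32 at index 8 after 5 comparisons. The search repeatedly halves the search space by comparing with the middle element.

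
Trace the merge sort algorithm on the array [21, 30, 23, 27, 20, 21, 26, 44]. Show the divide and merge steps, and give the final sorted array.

Merge sort trace:

Split: [21, 30, 23, 27, 20, 21, 26, 44] -> [21, 30, 23, 27] and [20, 21, 26, 44]
  Split: [21, 30, 23, 27] -> [21, 30] and [23, 27]
    Split: [21, 30] -> [21] and [30]
    Merge: [21] + [30] -> [21, 30]
    Split: [23, 27] -> [23] and [27]
    Merge: [23] + [27] -> [23, 27]
  Merge: [21, 30] + [23, 27] -> [21, 23, 27, 30]
  Split: [20, 21, 26, 44] -> [20, 21] and [26, 44]
    Split: [20, 21] -> [20] and [21]
    Merge: [20] + [21] -> [20, 21]
    Split: [26, 44] -> [26] and [44]
    Merge: [26] + [44] -> [26, 44]
  Merge: [20, 21] + [26, 44] -> [20, 21, 26, 44]
Merge: [21, 23, 27, 30] + [20, 21, 26, 44] -> [20, 21, 21, 23, 26, 27, 30, 44]

Final sorted array: [20, 21, 21, 23, 26, 27, 30, 44]

The merge sort proceeds by recursively splitting the array and merging sorted halves.
After all merges, the sorted array is [20, 21, 21, 23, 26, 27, 30, 44].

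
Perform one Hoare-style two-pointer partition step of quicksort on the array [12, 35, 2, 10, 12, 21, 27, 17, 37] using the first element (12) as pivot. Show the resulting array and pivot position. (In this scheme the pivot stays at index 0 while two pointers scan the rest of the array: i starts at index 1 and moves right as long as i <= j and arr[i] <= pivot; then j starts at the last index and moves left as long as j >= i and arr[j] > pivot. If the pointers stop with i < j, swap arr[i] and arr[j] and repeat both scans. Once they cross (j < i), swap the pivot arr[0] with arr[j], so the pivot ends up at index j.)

Hoare-style two-pointer partition with pivot = 12:

Initial array: [12, 35, 2, 10, 12, 21, 27, 17, 37]

Pointers start at i = 1, j = 8.
i stops at index 1 (arr[1]=35 > 12), j stops at index 4 (arr[4]=12 <= 12): swap arr[1] and arr[4], array becomes [12, 12, 2, 10, 35, 21, 27, 17, 37]
i ends at 4, j ends at 3: the pointers have crossed (j < i), so scanning stops.

Swap pivot arr[0] with arr[3] to place pivot at position 3: [10, 12, 2, 12, 35, 21, 27, 17, 37]
Pivot position: 3

After partitioning with pivot 12, the array becomes [10, 12, 2, 12, 35, 21, 27, 17, 37]. The pivot is placed at index 3. All elements to the left of the pivot are <= 12, and all elements to the right are > 12.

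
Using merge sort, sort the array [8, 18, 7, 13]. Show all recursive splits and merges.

Merge sort trace:

Split: [8, 18, 7, 13] -> [8, 18] and [7, 13]
  Split: [8, 18] -> [8] and [18]
  Merge: [8] + [18] -> [8, 18]
  Split: [7, 13] -> [7] and [13]
  Merge: [7] + [13] -> [7, 13]
Merge: [8, 18] + [7, 13] -> [7, 8, 13, 18]

Final sorted array: [7, 8, 13, 18]

The merge sort proceeds by recursively splitting the array and merging sorted halves.
After all merges, the sorted array is [7, 8, 13, 18].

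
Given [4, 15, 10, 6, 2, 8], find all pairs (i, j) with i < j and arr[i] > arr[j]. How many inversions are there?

Finding inversions in [4, 15, 10, 6, 2, 8]:

(0, 4): arr[0]=4 > arr[4]=2
(1, 2): arr[1]=15 > arr[2]=10
(1, 3): arr[1]=15 > arr[3]=6
(1, 4): arr[1]=15 > arr[4]=2
(1, 5): arr[1]=15 > arr[5]=8
(2, 3): arr[2]=10 > arr[3]=6
(2, 4): arr[2]=10 > arr[4]=2
(2, 5): arr[2]=10 > arr[5]=8
(3, 4): arr[3]=6 > arr[4]=2

Total inversions: 9

The array has 9 inversion(s): (0,4), (1,2), (1,3), (1,4), (1,5), (2,3), (2,4), (2,5), (3,4). Each pair (i,j) satisfies i < j and arr[i] > arr[j].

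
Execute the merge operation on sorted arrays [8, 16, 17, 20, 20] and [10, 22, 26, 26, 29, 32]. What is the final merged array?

Merging process:

Compare 8 vs 10: take 8 from left. Merged: [8]
Compare 16 vs 10: take 10 from right. Merged: [8, 10]
Compare 16 vs 22: take 16 from left. Merged: [8, 10, 16]
Compare 17 vs 22: take 17 from left. Merged: [8, 10, 16, 17]
Compare 20 vs 22: take 20 from left. Merged: [8, 10, 16, 17, 20]
Compare 20 vs 22: take 20 from left. Merged: [8, 10, 16, 17, 20, 20]
Append remaining from right: [22, 26, 26, 29, 32]. Merged: [8, 10, 16, 17, 20, 20, 22, 26, 26, 29, 32]

Final merged array: [8, 10, 16, 17, 20, 20, 22, 26, 26, 29, 32]
Total comparisons: 6

The merged array is [8, 10, 16, 17, 20, 20, 22, 26, 26, 29, 32], requiring 6 comparisons. The merge step runs in O(n) time where n is the total number of elements.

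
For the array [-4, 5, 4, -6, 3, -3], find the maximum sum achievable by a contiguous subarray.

Using Kadane's algorithm on [-4, 5, 4, -6, 3, -3]:

Scanning through the array:
Position 1 (value 5): max_ending_here = 5, max_so_far = 5
Position 2 (value 4): max_ending_here = 9, max_so_far = 9
Position 3 (value -6): max_ending_here = 3, max_so_far = 9
Position 4 (value 3): max_ending_here = 6, max_so_far = 9
Position 5 (value -3): max_ending_here = 3, max_so_far = 9

Maximum subarray: [5, 4]
Maximum sum: 9

The maximum subarray is [5, 4] with sum 9. This subarray runs from index 1 to index 2.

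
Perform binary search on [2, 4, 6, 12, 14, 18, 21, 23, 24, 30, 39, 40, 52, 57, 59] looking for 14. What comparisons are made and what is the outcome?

Binary search for 14 in [2, 4, 6, 12, 14, 18, 21, 23, 24, 30, 39, 40, 52, 57, 59]:

lo=0, hi=14, mid=7, arr[mid]=23 -> 23 > 14, search left half
lo=0, hi=6, mid=3, arr[mid]=12 -> 12 < 14, search right half
lo=4, hi=6, mid=5, arr[mid]=18 -> 18 > 14, search left half
lo=4, hi=4, mid=4, arr[mid]=14 -> Found target at index 4!

Binary search finds 14 at index 4 after 4 comparisons. The search repeatedly halves the search space by comparing with the middle element.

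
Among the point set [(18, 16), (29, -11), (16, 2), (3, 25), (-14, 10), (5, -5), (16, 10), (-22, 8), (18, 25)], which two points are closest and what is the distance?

Computing all pairwise distances among 9 points:

d((18, 16), (29, -11)) = 29.1548
d((18, 16), (16, 2)) = 14.1421
d((18, 16), (3, 25)) = 17.4929
d((18, 16), (-14, 10)) = 32.5576
d((18, 16), (5, -5)) = 24.6982
d((18, 16), (16, 10)) = 6.3246 <-- minimum
d((18, 16), (-22, 8)) = 40.7922
d((18, 16), (18, 25)) = 9.0
d((29, -11), (16, 2)) = 18.3848
d((29, -11), (3, 25)) = 44.4072
d((29, -11), (-14, 10)) = 47.8539
d((29, -11), (5, -5)) = 24.7386
d((29, -11), (16, 10)) = 24.6982
d((29, -11), (-22, 8)) = 54.4243
d((29, -11), (18, 25)) = 37.6431
d((16, 2), (3, 25)) = 26.4197
d((16, 2), (-14, 10)) = 31.0483
d((16, 2), (5, -5)) = 13.0384
d((16, 2), (16, 10)) = 8.0
d((16, 2), (-22, 8)) = 38.4708
d((16, 2), (18, 25)) = 23.0868
d((3, 25), (-14, 10)) = 22.6716
d((3, 25), (5, -5)) = 30.0666
d((3, 25), (16, 10)) = 19.8494
d((3, 25), (-22, 8)) = 30.2324
d((3, 25), (18, 25)) = 15.0
d((-14, 10), (5, -5)) = 24.2074
d((-14, 10), (16, 10)) = 30.0
d((-14, 10), (-22, 8)) = 8.2462
d((-14, 10), (18, 25)) = 35.3412
d((5, -5), (16, 10)) = 18.6011
d((5, -5), (-22, 8)) = 29.9666
d((5, -5), (18, 25)) = 32.6956
d((16, 10), (-22, 8)) = 38.0526
d((16, 10), (18, 25)) = 15.1327
d((-22, 8), (18, 25)) = 43.4626

Closest pair: (18, 16) and (16, 10) with distance 6.3246

The closest pair is (18, 16) and (16, 10) with Euclidean distance 6.3246. For 9 points, brute-force pairwise comparison is shown above. For large n, the divide-and-conquer algorithm (sort by x, recurse on halves, check the dividing strip) achieves O(n log n).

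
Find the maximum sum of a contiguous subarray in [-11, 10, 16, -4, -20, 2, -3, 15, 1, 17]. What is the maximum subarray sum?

Using Kadane's algorithm on [-11, 10, 16, -4, -20, 2, -3, 15, 1, 17]:

Scanning through the array:
Position 1 (value 10): max_ending_here = 10, max_so_far = 10
Position 2 (value 16): max_ending_here = 26, max_so_far = 26
Position 3 (value -4): max_ending_here = 22, max_so_far = 26
Position 4 (value -20): max_ending_here = 2, max_so_far = 26
Position 5 (value 2): max_ending_here = 4, max_so_far = 26
Position 6 (value -3): max_ending_here = 1, max_so_far = 26
Position 7 (value 15): max_ending_here = 16, max_so_far = 26
Position 8 (value 1): max_ending_here = 17, max_so_far = 26
Position 9 (value 17): max_ending_here = 34, max_so_far = 34

Maximum subarray: [10, 16, -4, -20, 2, -3, 15, 1, 17]
Maximum sum: 34

The maximum subarray is [10, 16, -4, -20, 2, -3, 15, 1, 17] with sum 34. This subarray runs from index 1 to index 9.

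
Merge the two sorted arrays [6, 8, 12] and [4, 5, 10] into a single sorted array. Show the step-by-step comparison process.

Merging process:

Compare 6 vs 4: take 4 from right. Merged: [4]
Compare 6 vs 5: take 5 from right. Merged: [4, 5]
Compare 6 vs 10: take 6 from left. Merged: [4, 5, 6]
Compare 8 vs 10: take 8 from left. Merged: [4, 5, 6, 8]
Compare 12 vs 10: take 10 from right. Merged: [4, 5, 6, 8, 10]
Append remaining from left: [12]. Merged: [4, 5, 6, 8, 10, 12]

Final merged array: [4, 5, 6, 8, 10, 12]
Total comparisons: 5

The merged array is [4, 5, 6, 8, 10, 12], requiring 5 comparisons. The merge step runs in O(n) time where n is the total number of elements.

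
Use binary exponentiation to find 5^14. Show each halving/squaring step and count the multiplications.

Computing 5^14 by squaring (build up from 5^1; each line after the first costs one multiplication):

5^1 = 5
5^2 = (5^1)^2 = 5^2 = 25
5^3 = 5 * 5^2 = 5 * 25 = 125
5^6 = (5^3)^2 = 125^2 = 15625
5^7 = 5 * 5^6 = 5 * 15625 = 78125
5^14 = (5^7)^2 = 78125^2 = 6103515625

Result: 6103515625
Multiplications needed: 5 (5 lines after 5^1)

5^14 = 6103515625. Using exponentiation by squaring, this requires 5 multiplications. The key idea: if the exponent is even, square the half-power; if odd, multiply by the base once.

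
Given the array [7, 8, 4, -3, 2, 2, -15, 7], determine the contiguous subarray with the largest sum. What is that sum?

Using Kadane's algorithm on [7, 8, 4, -3, 2, 2, -15, 7]:

Scanning through the array:
Position 1 (value 8): max_ending_here = 15, max_so_far = 15
Position 2 (value 4): max_ending_here = 19, max_so_far = 19
Position 3 (value -3): max_ending_here = 16, max_so_far = 19
Position 4 (value 2): max_ending_here = 18, max_so_far = 19
Position 5 (value 2): max_ending_here = 20, max_so_far = 20
Position 6 (value -15): max_ending_here = 5, max_so_far = 20
Position 7 (value 7): max_ending_here = 12, max_so_far = 20

Maximum subarray: [7, 8, 4, -3, 2, 2]
Maximum sum: 20

The maximum subarray is [7, 8, 4, -3, 2, 2] with sum 20. This subarray runs from index 0 to index 5.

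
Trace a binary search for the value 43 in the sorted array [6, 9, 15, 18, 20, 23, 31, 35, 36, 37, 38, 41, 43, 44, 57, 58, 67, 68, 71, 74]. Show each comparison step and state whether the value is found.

Binary search for 43 in [6, 9, 15, 18, 20, 23, 31, 35, 36, 37, 38, 41, 43, 44, 57, 58, 67, 68, 71, 74]:

lo=0, hi=19, mid=9, arr[mid]=37 -> 37 < 43, search right half
lo=10, hi=19, mid=14, arr[mid]=57 -> 57 > 43, search left half
lo=10, hi=13, mid=11, arr[mid]=41 -> 41 < 43, search right half
lo=12, hi=13, mid=12, arr[mid]=43 -> Found target at index 12!

Binary search finds 43 at index 12 after 4 comparisons. The search repeatedly halves the search space by comparing with the middle element.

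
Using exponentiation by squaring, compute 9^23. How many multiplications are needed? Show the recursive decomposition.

Computing 9^23 by squaring (build up from 9^1; each line after the first costs one multiplication):

9^1 = 9
9^2 = (9^1)^2 = 9^2 = 81
9^4 = (9^2)^2 = 81^2 = 6561
9^5 = 9 * 9^4 = 9 * 6561 = 59049
9^10 = (9^5)^2 = 59049^2 = 3486784401
9^11 = 9 * 9^10 = 9 * 3486784401 = 31381059609
9^22 = (9^11)^2 = 31381059609^2 = 984770902183611232881
9^23 = 9 * 9^22 = 9 * 984770902183611232881 = 8862938119652501095929

Result: 8862938119652501095929
Multiplications needed: 7 (7 lines after 9^1)

9^23 = 8862938119652501095929. Using exponentiation by squaring, this requires 7 multiplications. The key idea: if the exponent is even, square the half-power; if odd, multiply by the base once.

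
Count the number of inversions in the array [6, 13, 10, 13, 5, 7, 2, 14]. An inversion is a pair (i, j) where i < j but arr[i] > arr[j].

Finding inversions in [6, 13, 10, 13, 5, 7, 2, 14]:

(0, 4): arr[0]=6 > arr[4]=5
(0, 6): arr[0]=6 > arr[6]=2
(1, 2): arr[1]=13 > arr[2]=10
(1, 4): arr[1]=13 > arr[4]=5
(1, 5): arr[1]=13 > arr[5]=7
(1, 6): arr[1]=13 > arr[6]=2
(2, 4): arr[2]=10 > arr[4]=5
(2, 5): arr[2]=10 > arr[5]=7
(2, 6): arr[2]=10 > arr[6]=2
(3, 4): arr[3]=13 > arr[4]=5
(3, 5): arr[3]=13 > arr[5]=7
(3, 6): arr[3]=13 > arr[6]=2
(4, 6): arr[4]=5 > arr[6]=2
(5, 6): arr[5]=7 > arr[6]=2

Total inversions: 14

The array has 14 inversion(s): (0,4), (0,6), (1,2), (1,4), (1,5), (1,6), (2,4), (2,5), (2,6), (3,4), (3,5), (3,6), (4,6), (5,6). Each pair (i,j) satisfies i < j and arr[i] > arr[j].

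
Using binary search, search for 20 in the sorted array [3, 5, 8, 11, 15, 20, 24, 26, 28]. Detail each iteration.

Binary search for 20 in [3, 5, 8, 11, 15, 20, 24, 26, 28]:

lo=0, hi=8, mid=4, arr[mid]=15 -> 15 < 20, search right half
lo=5, hi=8, mid=6, arr[mid]=24 -> 24 > 20, search left half
lo=5, hi=5, mid=5, arr[mid]=20 -> Found target at index 5!

Binary search finds 20 at index 5 after 3 comparisons. The search repeatedly halves the search space by comparing with the middle element.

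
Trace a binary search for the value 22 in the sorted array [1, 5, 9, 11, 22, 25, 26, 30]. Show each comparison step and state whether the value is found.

Binary search for 22 in [1, 5, 9, 11, 22, 25, 26, 30]:

lo=0, hi=7, mid=3, arr[mid]=11 -> 11 < 22, search right half
lo=4, hi=7, mid=5, arr[mid]=25 -> 25 > 22, search left half
lo=4, hi=4, mid=4, arr[mid]=22 -> Found target at index 4!

Binary search finds 22 at index 4 after 3 comparisons. The search repeatedly halves the search space by comparing with the middle element.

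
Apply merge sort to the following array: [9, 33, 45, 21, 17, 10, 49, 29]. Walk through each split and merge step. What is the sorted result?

Merge sort trace:

Split: [9, 33, 45, 21, 17, 10, 49, 29] -> [9, 33, 45, 21] and [17, 10, 49, 29]
  Split: [9, 33, 45, 21] -> [9, 33] and [45, 21]
    Split: [9, 33] -> [9] and [33]
    Merge: [9] + [33] -> [9, 33]
    Split: [45, 21] -> [45] and [21]
    Merge: [45] + [21] -> [21, 45]
  Merge: [9, 33] + [21, 45] -> [9, 21, 33, 45]
  Split: [17, 10, 49, 29] -> [17, 10] and [49, 29]
    Split: [17, 10] -> [17] and [10]
    Merge: [17] + [10] -> [10, 17]
    Split: [49, 29] -> [49] and [29]
    Merge: [49] + [29] -> [29, 49]
  Merge: [10, 17] + [29, 49] -> [10, 17, 29, 49]
Merge: [9, 21, 33, 45] + [10, 17, 29, 49] -> [9, 10, 17, 21, 29, 33, 45, 49]

Final sorted array: [9, 10, 17, 21, 29, 33, 45, 49]

The merge sort proceeds by recursively splitting the array and merging sorted halves.
After all merges, the sorted array is [9, 10, 17, 21, 29, 33, 45, 49].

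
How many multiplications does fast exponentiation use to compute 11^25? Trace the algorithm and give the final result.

Computing 11^25 by squaring (build up from 11^1; each line after the first costs one multiplication):

11^1 = 11
11^2 = (11^1)^2 = 11^2 = 121
11^3 = 11 * 11^2 = 11 * 121 = 1331
11^6 = (11^3)^2 = 1331^2 = 1771561
11^12 = (11^6)^2 = 1771561^2 = 3138428376721
11^24 = (11^12)^2 = 3138428376721^2 = 9849732675807611094711841
11^25 = 11 * 11^24 = 11 * 9849732675807611094711841 = 108347059433883722041830251

Result: 108347059433883722041830251
Multiplications needed: 6 (6 lines after 11^1)

11^25 = 108347059433883722041830251. Using exponentiation by squaring, this requires 6 multiplications. The key idea: if the exponent is even, square the half-power; if odd, multiply by the base once.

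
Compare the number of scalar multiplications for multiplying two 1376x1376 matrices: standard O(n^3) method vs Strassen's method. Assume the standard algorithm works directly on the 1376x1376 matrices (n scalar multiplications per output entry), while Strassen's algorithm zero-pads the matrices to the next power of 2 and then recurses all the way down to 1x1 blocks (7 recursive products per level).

Matrix multiplication for 1376x1376 matrices:

Strassen's algorithm requires power-of-2 dimensions. Pad 1376x1376 to 2048x2048 (next power of 2).

Standard algorithm: 1376^3 = 2605285376 multiplications
Strassen's algorithm: 7^(log2(2048)) = 7^11 = 1977326743 multiplications
Savings: 2605285376 - 1977326743 = 627958633 multiplications

Standard: 2605285376 multiplications (1376^3). Strassen: 1977326743 multiplications (7^11, after padding to 2048x2048). Strassen reduces 8 recursive multiplications to 7 at each level.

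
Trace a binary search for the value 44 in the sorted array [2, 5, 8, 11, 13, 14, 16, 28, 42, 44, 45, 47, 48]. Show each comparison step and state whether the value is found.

Binary search for 44 in [2, 5, 8, 11, 13, 14, 16, 28, 42, 44, 45, 47, 48]:

lo=0, hi=12, mid=6, arr[mid]=16 -> 16 < 44, search right half
lo=7, hi=12, mid=9, arr[mid]=44 -> Found target at index 9!

Binary search finds 44 at index 9 after 2 comparisons. The search repeatedly halves the search space by comparing with the middle element.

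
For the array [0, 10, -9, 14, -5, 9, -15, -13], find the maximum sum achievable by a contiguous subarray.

Using Kadane's algorithm on [0, 10, -9, 14, -5, 9, -15, -13]:

Scanning through the array:
Position 1 (value 10): max_ending_here = 10, max_so_far = 10
Position 2 (value -9): max_ending_here = 1, max_so_far = 10
Position 3 (value 14): max_ending_here = 15, max_so_far = 15
Position 4 (value -5): max_ending_here = 10, max_so_far = 15
Position 5 (value 9): max_ending_here = 19, max_so_far = 19
Position 6 (value -15): max_ending_here = 4, max_so_far = 19
Position 7 (value -13): max_ending_here = -9, max_so_far = 19

Maximum subarray: [0, 10, -9, 14, -5, 9]
Maximum sum: 19

The maximum subarray is [0, 10, -9, 14, -5, 9] with sum 19. This subarray runs from index 0 to index 5.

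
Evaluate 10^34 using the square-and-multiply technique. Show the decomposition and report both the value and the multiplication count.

Computing 10^34 by squaring (build up from 10^1; each line after the first costs one multiplication):

10^1 = 10
10^2 = (10^1)^2 = 10^2 = 100
10^4 = (10^2)^2 = 100^2 = 10000
10^8 = (10^4)^2 = 10000^2 = 100000000
10^16 = (10^8)^2 = 100000000^2 = 10000000000000000
10^17 = 10 * 10^16 = 10 * 10000000000000000 = 100000000000000000
10^34 = (10^17)^2 = 100000000000000000^2 = 10000000000000000000000000000000000

Result: 10000000000000000000000000000000000
Multiplications needed: 6 (6 lines after 10^1)

10^34 = 10000000000000000000000000000000000. Using exponentiation by squaring, this requires 6 multiplications. The key idea: if the exponent is even, square the half-power; if odd, multiply by the base once.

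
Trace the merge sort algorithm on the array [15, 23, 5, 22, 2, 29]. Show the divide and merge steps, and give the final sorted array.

Merge sort trace:

Split: [15, 23, 5, 22, 2, 29] -> [15, 23, 5] and [22, 2, 29]
  Split: [15, 23, 5] -> [15] and [23, 5]
    Split: [23, 5] -> [23] and [5]
    Merge: [23] + [5] -> [5, 23]
  Merge: [15] + [5, 23] -> [5, 15, 23]
  Split: [22, 2, 29] -> [22] and [2, 29]
    Split: [2, 29] -> [2] and [29]
    Merge: [2] + [29] -> [2, 29]
  Merge: [22] + [2, 29] -> [2, 22, 29]
Merge: [5, 15, 23] + [2, 22, 29] -> [2, 5, 15, 22, 23, 29]

Final sorted array: [2, 5, 15, 22, 23, 29]

The merge sort proceeds by recursively splitting the array and merging sorted halves.
After all merges, the sorted array is [2, 5, 15, 22, 23, 29].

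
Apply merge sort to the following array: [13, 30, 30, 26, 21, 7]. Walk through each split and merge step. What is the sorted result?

Merge sort trace:

Split: [13, 30, 30, 26, 21, 7] -> [13, 30, 30] and [26, 21, 7]
  Split: [13, 30, 30] -> [13] and [30, 30]
    Split: [30, 30] -> [30] and [30]
    Merge: [30] + [30] -> [30, 30]
  Merge: [13] + [30, 30] -> [13, 30, 30]
  Split: [26, 21, 7] -> [26] and [21, 7]
    Split: [21, 7] -> [21] and [7]
    Merge: [21] + [7] -> [7, 21]
  Merge: [26] + [7, 21] -> [7, 21, 26]
Merge: [13, 30, 30] + [7, 21, 26] -> [7, 13, 21, 26, 30, 30]

Final sorted array: [7, 13, 21, 26, 30, 30]

The merge sort proceeds by recursively splitting the array and merging sorted halves.
After all merges, the sorted array is [7, 13, 21, 26, 30, 30].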